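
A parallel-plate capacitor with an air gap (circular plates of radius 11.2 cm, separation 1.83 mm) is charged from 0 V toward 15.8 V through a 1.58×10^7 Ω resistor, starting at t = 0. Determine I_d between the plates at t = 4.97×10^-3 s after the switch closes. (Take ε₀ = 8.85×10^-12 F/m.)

1.92×10^-7 A

C = ε₀A/d = (8.85×10^-12)(0.03941)/(1.83×10^-3) = 1.906×10^-10 F and τ = RC = 3.011×10^-3 s. I_d in the gap equals the RC charging current.
I_d(t) = (V₀/R) e^(−t/τ) = 1.000×10^-6 · e^(−1.651) = 1.92×10^-7 A.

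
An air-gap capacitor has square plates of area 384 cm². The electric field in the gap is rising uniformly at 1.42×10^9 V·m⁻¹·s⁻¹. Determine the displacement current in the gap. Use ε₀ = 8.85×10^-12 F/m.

I_d = ε₀ A (dE/dt) = (8.85×10^-12)(0.0384 m²)(1.42×10^9) = 4.83×10^-4 A.

4.83×10^-4 A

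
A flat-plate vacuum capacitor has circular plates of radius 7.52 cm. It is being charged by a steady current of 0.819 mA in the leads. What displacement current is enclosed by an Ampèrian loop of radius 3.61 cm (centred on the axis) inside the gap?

1.89×10^-4 A

By continuity the displacement current in the gap matches the conduction current: I_d = 8.19×10^-4 A.
Since J_d is uniform, the enclosed fraction is (r/R)² = 0.2305, giving I_d,enc = 1.89×10^-4 A.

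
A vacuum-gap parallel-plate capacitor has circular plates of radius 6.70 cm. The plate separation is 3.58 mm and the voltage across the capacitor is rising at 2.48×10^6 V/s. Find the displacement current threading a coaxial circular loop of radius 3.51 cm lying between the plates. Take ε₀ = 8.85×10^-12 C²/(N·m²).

2.37×10^-5 A

dE/dt = (dV/dt)/d = 6.927×10^8 V/(m·s); I_d = ε₀(πR²)(dE/dt) = (8.85×10^-12)(0.01410)(6.927×10^8) = 8.644×10^-5 A.
The field is uniform, so I_d,enc = I_d (r/R)² = (8.644×10^-5)(3.51/6.70)² = 2.37×10^-5 A.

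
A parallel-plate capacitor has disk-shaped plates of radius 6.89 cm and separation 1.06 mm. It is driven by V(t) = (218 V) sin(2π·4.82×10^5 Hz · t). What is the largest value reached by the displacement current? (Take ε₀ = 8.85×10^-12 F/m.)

The displacement current equals the conduction current C dV/dt, which peaks at C V₀ ω.
With C = ε₀A/d = (8.85×10^-12)(0.01491)/(1.06×10^-3) = 1.245×10^-10 F and ω = 2πf = 3.028×10^6 rad/s, I_d,max = (1.245×10^-10)(218)(3.028×10^6) = 0.0822 A.

0.0822 A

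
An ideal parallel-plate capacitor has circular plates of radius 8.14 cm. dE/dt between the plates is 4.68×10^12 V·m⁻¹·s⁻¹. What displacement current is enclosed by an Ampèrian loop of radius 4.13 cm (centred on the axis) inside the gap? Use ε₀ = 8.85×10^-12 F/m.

0.222 A

I_d = ε₀ dΦ_E/dt = ε₀ πR² (dE/dt) = (8.85×10^-12)(0.02082)(4.68×10^12) = 0.8623 A through the full plate area.
Through an area πr² the displacement current is I_d·(πr²/πR²) = I_d (r/R)² = 0.222 A.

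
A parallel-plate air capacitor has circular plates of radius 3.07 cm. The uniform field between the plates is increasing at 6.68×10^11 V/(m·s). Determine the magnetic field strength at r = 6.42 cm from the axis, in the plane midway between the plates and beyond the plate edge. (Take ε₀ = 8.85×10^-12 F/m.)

5.45×10^-8 T

Through the whole plate area (πR² = 2.961×10^-3 m²), I_d = ε₀ πR² dE/dt = 0.01750 A.
Outside the plates the loop encloses all of I_d, so B·2πr = μ₀ I_d and B = 5.45×10^-8 T.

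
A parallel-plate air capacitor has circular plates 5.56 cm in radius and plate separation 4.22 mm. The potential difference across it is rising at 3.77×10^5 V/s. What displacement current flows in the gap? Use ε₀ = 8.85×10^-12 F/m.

The field between the plates is E = V/d, so dE/dt = (3.77×10^5)/(4.22×10^-3 m) = 8.934×10^7 V/(m·s).
I_d = ε₀ A (dE/dt) = (8.85×10^-12)(9.712×10^-3)(8.934×10^7) = 7.68×10^-6 A.

7.68×10^-6 A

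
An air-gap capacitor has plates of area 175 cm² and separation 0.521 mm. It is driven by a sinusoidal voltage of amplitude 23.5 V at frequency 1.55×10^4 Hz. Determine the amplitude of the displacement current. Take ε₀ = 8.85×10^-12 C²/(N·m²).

6.80×10^-4 A

C = ε₀A/d = (8.85×10^-12)(0.0175)/(5.21×10^-4) = 2.973×10^-10 F; ω = 2πf = 9.739×10^4 rad/s.
I_d = C dV/dt, so |I_d|_max = C V₀ ω = (2.973×10^-10)(23.5)(9.739×10^4) = 6.80×10^-4 A.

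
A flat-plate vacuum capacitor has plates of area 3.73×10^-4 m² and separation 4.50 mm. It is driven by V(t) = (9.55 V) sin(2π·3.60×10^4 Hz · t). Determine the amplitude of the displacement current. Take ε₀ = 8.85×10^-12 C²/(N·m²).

C = ε₀A/d = (8.85×10^-12)(3.73×10^-4)/(4.50×10^-3) = 7.336×10^-13 F; ω = 2πf = 2.262×10^5 rad/s.
I_d = C dV/dt, so |I_d|_max = C V₀ ω = (7.336×10^-13)(9.55)(2.262×10^5) = 1.58×10^-6 A.

1.58×10^-6 A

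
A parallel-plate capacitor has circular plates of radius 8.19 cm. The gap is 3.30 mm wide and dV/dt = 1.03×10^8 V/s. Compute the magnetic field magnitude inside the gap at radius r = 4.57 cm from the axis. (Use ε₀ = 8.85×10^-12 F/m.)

dE/dt = (dV/dt)/d = 3.121×10^10 V/(m·s); I_d = ε₀(πR²)(dE/dt) = (8.85×10^-12)(0.02107)(3.121×10^10) = 5.820×10^-3 A.
∮B·dl = μ₀ I_d,enc with I_d,enc = I_d r²/R² = 1.812×10^-3 A; so B = μ₀ I_d,enc/(2πr) = 7.93×10^-9 T.

7.93×10^-9 T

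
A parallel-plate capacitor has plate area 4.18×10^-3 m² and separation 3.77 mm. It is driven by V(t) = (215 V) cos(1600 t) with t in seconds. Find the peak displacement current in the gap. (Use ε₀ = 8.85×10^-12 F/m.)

(dE/dt)_max = V₀ω/d = 9.125×10^7 V/(m·s); ω = 1600 rad/s.
I_d,max = ε₀ A (dE/dt)_max = (8.85×10^-12)(4.18×10^-3)(9.125×10^7) = 3.38×10^-6 A.

3.38×10^-6 A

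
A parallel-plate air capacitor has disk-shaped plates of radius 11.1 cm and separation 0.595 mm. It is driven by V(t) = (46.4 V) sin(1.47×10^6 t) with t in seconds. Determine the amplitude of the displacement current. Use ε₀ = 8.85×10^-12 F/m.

C = ε₀A/d = (8.85×10^-12)(0.03871)/(5.95×10^-4) = 5.758×10^-10 F; ω = 1.47×10^6 rad/s.
I_d = C dV/dt, so |I_d|_max = C V₀ ω = (5.758×10^-10)(46.4)(1.47×10^6) = 0.0393 A.

0.0393 A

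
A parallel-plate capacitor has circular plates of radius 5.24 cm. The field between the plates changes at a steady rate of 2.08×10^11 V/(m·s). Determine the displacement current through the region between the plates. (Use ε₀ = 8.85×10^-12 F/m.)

0.0159 A

I_d = ε₀ A (dE/dt) = (8.85×10^-12)(8.626×10^-3 m²)(2.08×10^11) = 0.0159 A.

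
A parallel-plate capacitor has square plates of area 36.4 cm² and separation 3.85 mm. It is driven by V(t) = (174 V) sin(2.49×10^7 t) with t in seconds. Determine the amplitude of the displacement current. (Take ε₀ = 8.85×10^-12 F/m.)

0.0363 A

The displacement current equals the conduction current C dV/dt, which peaks at C V₀ ω.
With C = ε₀A/d = (8.85×10^-12)(3.64×10^-3)/(3.85×10^-3) = 8.367×10^-12 F and ω = 2.49×10^7 rad/s, I_d,max = (8.367×10^-12)(174)(2.49×10^7) = 0.0363 A.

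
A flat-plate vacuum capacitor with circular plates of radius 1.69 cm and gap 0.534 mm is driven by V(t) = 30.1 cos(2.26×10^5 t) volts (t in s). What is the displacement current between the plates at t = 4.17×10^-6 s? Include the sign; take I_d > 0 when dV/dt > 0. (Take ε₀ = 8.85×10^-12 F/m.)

dV/dt = (30.1)(2.26×10^5)·−sin(0.94242) = -5.503×10^6 V/s.
I_d = C dV/dt with C = ε₀A/d = (8.85×10^-12)(8.973×10^-4)/(5.34×10^-4) = 1.487×10^-11 F, so I_d = (1.487×10^-11)(-5.503×10^6) = -8.18×10^-5 A.

-8.18×10^-5 A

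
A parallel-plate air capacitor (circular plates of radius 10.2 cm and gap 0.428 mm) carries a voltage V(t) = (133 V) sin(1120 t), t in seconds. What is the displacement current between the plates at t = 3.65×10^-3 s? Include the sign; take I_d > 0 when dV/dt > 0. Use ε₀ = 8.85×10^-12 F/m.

-5.89×10^-5 A

C = ε₀A/d = (8.85×10^-12)(0.03269)/(4.28×10^-4) = 6.759×10^-10 F. dV/dt = V₀ω·cos(ωt); at ωt = 4.088 rad this factor is -0.5846.
I_d = C dV/dt = (6.759×10^-10)(133)(1120)(-0.5846) = -5.89×10^-5 A.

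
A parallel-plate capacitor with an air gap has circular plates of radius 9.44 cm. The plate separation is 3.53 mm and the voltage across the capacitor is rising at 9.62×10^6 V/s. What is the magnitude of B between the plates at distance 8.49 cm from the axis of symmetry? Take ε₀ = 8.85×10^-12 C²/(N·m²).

1.29×10^-9 T

I_d = C dV/dt with C = ε₀πR²/d = 7.020×10^-11 F, so I_d = (7.020×10^-11)(9.62×10^6) = 6.753×10^-4 A.
An Ampèrian loop of radius r encloses a fraction (r/R)² of I_d. Then B·2πr = μ₀ I_d (r/R)², giving B = μ₀ I_d r/(2πR²) = 1.29×10^-9 T.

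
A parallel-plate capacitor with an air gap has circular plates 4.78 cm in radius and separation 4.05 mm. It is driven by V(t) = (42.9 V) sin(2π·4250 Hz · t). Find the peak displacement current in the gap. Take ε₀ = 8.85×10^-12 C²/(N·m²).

1.80×10^-5 A

The displacement current equals the conduction current C dV/dt, which peaks at C V₀ ω.
With C = ε₀A/d = (8.85×10^-12)(7.178×10^-3)/(4.05×10^-3) = 1.569×10^-11 F and ω = 2πf = 2.670×10^4 rad/s, I_d,max = (1.569×10^-11)(42.9)(2.670×10^4) = 1.80×10^-5 A.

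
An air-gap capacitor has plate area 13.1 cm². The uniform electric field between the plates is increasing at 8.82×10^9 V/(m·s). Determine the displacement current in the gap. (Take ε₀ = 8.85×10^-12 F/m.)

The displacement current is ε₀ times dΦ_E/dt = ε₀ A dE/dt = (8.85×10^-12)(1.31×10^-3)(8.82×10^9) = 1.02×10^-4 A.

1.02×10^-4 A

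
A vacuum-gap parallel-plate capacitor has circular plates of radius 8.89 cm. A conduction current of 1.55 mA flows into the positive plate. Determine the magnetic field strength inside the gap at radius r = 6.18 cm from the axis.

2.42×10^-9 T

By continuity the displacement current in the gap matches the conduction current: I_d = 1.55×10^-3 A.
An Ampèrian loop of radius r encloses a fraction (r/R)² of I_d. Then B·2πr = μ₀ I_d (r/R)², giving B = μ₀ I_d r/(2πR²) = 2.42×10^-9 T.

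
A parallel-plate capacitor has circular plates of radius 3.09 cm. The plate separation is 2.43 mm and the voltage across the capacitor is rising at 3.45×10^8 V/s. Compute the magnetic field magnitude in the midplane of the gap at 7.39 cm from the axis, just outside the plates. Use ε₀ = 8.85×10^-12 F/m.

With E = V/d, dE/dt = 1.420×10^11 V/(m·s) and πR² = 3.000×10^-3 m², giving I_d = ε₀ πR² dE/dt = 3.770×10^-3 A.
With r > R the enclosed displacement current is the full I_d; B = μ₀ I_d / (2πr) = 1.02×10^-8 T.

1.02×10^-8 T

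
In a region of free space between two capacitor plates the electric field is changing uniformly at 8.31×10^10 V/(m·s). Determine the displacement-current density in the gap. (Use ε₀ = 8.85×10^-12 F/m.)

J_d = ε₀ dE/dt = (8.85×10^-12)(8.31×10^10) = 0.735 A/m².

0.735 A/m²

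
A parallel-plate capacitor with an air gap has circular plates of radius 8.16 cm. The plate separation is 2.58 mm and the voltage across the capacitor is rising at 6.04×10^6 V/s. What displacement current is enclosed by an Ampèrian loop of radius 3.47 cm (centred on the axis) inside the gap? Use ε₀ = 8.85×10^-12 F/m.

I_d = C dV/dt with C = ε₀πR²/d = 7.176×10^-11 F, so I_d = (7.176×10^-11)(6.04×10^6) = 4.334×10^-4 A.
Since J_d is uniform, the enclosed fraction is (r/R)² = 0.1808, giving I_d,enc = 7.84×10^-5 A.

7.84×10^-5 A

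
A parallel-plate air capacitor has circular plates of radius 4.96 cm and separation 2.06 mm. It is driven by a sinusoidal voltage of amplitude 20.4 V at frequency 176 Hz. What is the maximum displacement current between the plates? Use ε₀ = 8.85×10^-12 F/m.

C = ε₀A/d = (8.85×10^-12)(7.729×10^-3)/(2.06×10^-3) = 3.320×10^-11 F; ω = 2πf = 1106 rad/s.
I_d = C dV/dt, so |I_d|_max = C V₀ ω = (3.320×10^-11)(20.4)(1106) = 7.49×10^-7 A.

7.49×10^-7 A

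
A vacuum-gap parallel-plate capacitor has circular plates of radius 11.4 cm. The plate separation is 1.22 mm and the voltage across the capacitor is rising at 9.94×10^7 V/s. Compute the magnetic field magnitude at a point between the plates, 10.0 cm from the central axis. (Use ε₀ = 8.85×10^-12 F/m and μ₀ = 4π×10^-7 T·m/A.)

4.53×10^-8 T

With E = V/d, dE/dt = 8.148×10^10 V/(m·s) and πR² = 0.04083 m², giving I_d = ε₀ πR² dE/dt = 0.02944 A.
For r < R the Ampère–Maxwell law gives B(2πr) = μ₀ I_d (r²/R²), so B = μ₀ I_d r/(2πR²) = (4π×10^-7)(0.02944)(0.100)/(2π·0.114²) = 4.53×10^-8 T.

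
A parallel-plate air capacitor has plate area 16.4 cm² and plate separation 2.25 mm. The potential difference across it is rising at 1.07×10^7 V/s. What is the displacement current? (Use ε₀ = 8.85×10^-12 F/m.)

6.90×10^-5 A

C = ε₀A/d = (8.85×10^-12)(1.64×10^-3)/(2.25×10^-3) = 6.451×10^-12 F.
I_d = C dV/dt = (6.451×10^-12)(1.07×10^7) = 6.90×10^-5 A.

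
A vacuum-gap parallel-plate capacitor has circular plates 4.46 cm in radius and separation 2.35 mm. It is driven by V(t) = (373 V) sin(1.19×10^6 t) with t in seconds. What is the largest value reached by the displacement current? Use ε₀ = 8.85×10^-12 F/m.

0.0104 A

The displacement current equals the conduction current C dV/dt, which peaks at C V₀ ω.
With C = ε₀A/d = (8.85×10^-12)(6.249×10^-3)/(2.35×10^-3) = 2.353×10^-11 F and ω = 1.19×10^6 rad/s, I_d,max = (2.353×10^-11)(373)(1.19×10^6) = 0.0104 A.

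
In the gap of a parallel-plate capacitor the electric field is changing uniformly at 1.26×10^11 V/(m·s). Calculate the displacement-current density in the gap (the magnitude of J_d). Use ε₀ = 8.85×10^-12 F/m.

J_d = ε₀ dE/dt = (8.85×10^-12)(1.26×10^11) = 1.12 A/m².

1.12 A/m²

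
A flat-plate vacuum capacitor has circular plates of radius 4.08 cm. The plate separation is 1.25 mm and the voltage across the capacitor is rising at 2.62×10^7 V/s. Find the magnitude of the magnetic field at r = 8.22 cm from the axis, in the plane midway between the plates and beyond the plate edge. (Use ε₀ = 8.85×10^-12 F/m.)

With E = V/d, dE/dt = 2.096×10^10 V/(m·s) and πR² = 5.230×10^-3 m², giving I_d = ε₀ πR² dE/dt = 9.701×10^-4 A.
Outside the plates the loop encloses all of I_d, so B·2πr = μ₀ I_d and B = 2.36×10^-9 T.

2.36×10^-9 T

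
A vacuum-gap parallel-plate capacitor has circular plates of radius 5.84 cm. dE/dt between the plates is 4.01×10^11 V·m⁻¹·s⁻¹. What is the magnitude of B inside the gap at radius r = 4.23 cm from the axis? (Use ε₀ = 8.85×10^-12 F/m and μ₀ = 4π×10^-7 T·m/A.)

Total displacement current: I_d = ε₀(πR²)(dE/dt) = (8.85×10^-12)(0.01071)(4.01×10^11) = 0.03801 A.
An Ampèrian loop of radius r encloses a fraction (r/R)² of I_d. Then B·2πr = μ₀ I_d (r/R)², giving B = μ₀ I_d r/(2πR²) = 9.43×10^-8 T.

9.43×10^-8 T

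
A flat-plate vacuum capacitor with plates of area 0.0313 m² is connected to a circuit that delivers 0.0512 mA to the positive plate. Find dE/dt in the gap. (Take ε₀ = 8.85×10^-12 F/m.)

1.85×10^8 V/(m·s)

The displacement current between the plates equals the conduction current, I_d = 0.0512 mA.
Since I_d = ε₀ A dE/dt, dE/dt = I_d/(ε₀A) = (5.12×10^-5)/((8.85×10^-12)(0.0313)) = 1.85×10^8 V/(m·s).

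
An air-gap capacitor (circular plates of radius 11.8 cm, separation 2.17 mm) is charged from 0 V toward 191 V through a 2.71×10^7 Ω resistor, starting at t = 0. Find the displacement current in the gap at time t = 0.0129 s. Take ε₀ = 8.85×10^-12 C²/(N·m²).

4.89×10^-7 A

C = ε₀A/d = (8.85×10^-12)(0.04374)/(2.17×10^-3) = 1.784×10^-10 F, so τ = RC = 4.835×10^-3 s.
The conduction current is I(t) = (V₀/R) e^(−t/τ), and the displacement current between the plates equals it.
t/τ = 2.668; I_d = (191/2.71×10^7) · e^(−2.668) = (7.048×10^-6)(0.06939) = 4.89×10^-7 A.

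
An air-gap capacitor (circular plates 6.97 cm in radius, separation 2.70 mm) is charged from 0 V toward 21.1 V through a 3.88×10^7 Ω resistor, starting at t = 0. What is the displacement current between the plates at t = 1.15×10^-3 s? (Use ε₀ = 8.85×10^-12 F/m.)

3.01×10^-7 A

With C = ε₀A/d = (8.85×10^-12)(0.01526)/(2.70×10^-3) = 5.002×10^-11 F, the time constant is τ = RC = 1.941×10^-3 s, so t/τ = 0.5925 and e^(−t/τ) = 0.5529.
I_d = I_cond = (V₀/R) e^(−t/τ) = (5.438×10^-7)(0.5529) = 3.01×10^-7 A.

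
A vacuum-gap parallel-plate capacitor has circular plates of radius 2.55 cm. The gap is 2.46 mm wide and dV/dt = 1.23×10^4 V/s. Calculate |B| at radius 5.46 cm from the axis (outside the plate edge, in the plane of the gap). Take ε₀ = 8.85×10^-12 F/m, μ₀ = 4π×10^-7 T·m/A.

With E = V/d, dE/dt = 5.000×10^6 V/(m·s) and πR² = 2.043×10^-3 m², giving I_d = ε₀ πR² dE/dt = 9.040×10^-8 A.
Outside the plates the loop encloses all of I_d, so B·2πr = μ₀ I_d and B = 3.31×10^-13 T.

3.31×10^-13 T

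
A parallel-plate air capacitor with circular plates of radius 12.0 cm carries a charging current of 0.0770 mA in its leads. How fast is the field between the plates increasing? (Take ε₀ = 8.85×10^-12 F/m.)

The displacement current between the plates equals the conduction current, I_d = 0.0770 mA.
Then dE/dt = I_d/(ε₀A) = 1.92×10^8 V/(m·s).

1.92×10^8 V/(m·s)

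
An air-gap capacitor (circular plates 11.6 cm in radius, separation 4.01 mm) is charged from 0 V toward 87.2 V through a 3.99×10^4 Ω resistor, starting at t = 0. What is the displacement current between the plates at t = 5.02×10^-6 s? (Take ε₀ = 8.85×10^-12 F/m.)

C = ε₀A/d = (8.85×10^-12)(0.04227)/(4.01×10^-3) = 9.329×10^-11 F and τ = RC = 3.722×10^-6 s. I_d in the gap equals the RC charging current.
I_d(t) = (V₀/R) e^(−t/τ) = 2.185×10^-3 · e^(−1.349) = 5.67×10^-4 A.

5.67×10^-4 A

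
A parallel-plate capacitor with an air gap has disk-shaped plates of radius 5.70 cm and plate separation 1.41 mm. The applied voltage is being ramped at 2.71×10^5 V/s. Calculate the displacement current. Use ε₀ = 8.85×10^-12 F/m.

E = V/d so dE/dt = (dV/dt)/d = 1.922×10^8 V/(m·s), and I_d = ε₀ A dE/dt = (8.85×10^-12)(0.01021)(1.922×10^8) = 1.74×10^-5 A.

1.74×10^-5 A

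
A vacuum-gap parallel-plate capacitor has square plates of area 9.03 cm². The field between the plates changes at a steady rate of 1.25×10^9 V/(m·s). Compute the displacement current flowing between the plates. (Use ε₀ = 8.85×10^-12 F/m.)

The displacement current is ε₀ times dΦ_E/dt = ε₀ A dE/dt = (8.85×10^-12)(9.03×10^-4)(1.25×10^9) = 9.99×10^-6 A.

9.99×10^-6 A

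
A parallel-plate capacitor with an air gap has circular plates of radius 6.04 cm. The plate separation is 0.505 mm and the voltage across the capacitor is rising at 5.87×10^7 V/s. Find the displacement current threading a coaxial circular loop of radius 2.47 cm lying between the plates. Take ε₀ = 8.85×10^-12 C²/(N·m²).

1.97×10^-3 A

With E = V/d, dE/dt = 1.162×10^11 V/(m·s) and πR² = 0.01146 m², giving I_d = ε₀ πR² dE/dt = 0.01179 A.
Through an area πr² the displacement current is I_d·(πr²/πR²) = I_d (r/R)² = 1.97×10^-3 A.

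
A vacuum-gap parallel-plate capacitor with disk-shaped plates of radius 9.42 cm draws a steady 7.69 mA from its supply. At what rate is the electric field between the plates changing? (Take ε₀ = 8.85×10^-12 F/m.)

By continuity, I_d in the gap equals the 7.69 mA flowing in the wire.
Since I_d = ε₀ A dE/dt, dE/dt = I_d/(ε₀A) = (7.69×10^-3)/((8.85×10^-12)(0.02788)) = 3.12×10^10 V/(m·s).

3.12×10^10 V/(m·s)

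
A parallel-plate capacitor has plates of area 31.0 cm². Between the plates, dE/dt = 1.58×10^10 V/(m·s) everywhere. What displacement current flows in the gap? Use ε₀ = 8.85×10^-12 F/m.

4.33×10^-4 A

The displacement current is ε₀ times dΦ_E/dt = ε₀ A dE/dt = (8.85×10^-12)(3.10×10^-3)(1.58×10^10) = 4.33×10^-4 A.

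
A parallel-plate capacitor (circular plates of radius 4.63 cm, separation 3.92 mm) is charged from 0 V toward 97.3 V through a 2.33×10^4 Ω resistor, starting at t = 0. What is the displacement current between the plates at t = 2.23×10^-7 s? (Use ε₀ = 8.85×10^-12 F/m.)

With C = ε₀A/d = (8.85×10^-12)(6.735×10^-3)/(3.92×10^-3) = 1.521×10^-11 F, the time constant is τ = RC = 3.544×10^-7 s, so t/τ = 0.6292 and e^(−t/τ) = 0.5330.
I_d = I_cond = (V₀/R) e^(−t/τ) = (4.176×10^-3)(0.5330) = 2.23×10^-3 A.

2.23×10^-3 A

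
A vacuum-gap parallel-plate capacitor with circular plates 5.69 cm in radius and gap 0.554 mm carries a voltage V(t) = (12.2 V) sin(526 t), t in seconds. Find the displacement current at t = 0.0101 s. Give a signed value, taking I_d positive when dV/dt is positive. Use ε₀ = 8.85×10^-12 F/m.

dV/dt = (12.2)(526)·cos(5.3126) = 3625 V/s.
I_d = C dV/dt with C = ε₀A/d = (8.85×10^-12)(0.01017)/(5.54×10^-4) = 1.625×10^-10 F, so I_d = (1.625×10^-10)(3625) = 5.89×10^-7 A.

5.89×10^-7 A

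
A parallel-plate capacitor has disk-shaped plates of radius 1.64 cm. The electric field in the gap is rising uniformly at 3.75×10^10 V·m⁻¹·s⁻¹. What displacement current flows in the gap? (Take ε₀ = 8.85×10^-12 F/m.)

I_d = ε₀ A (dE/dt) = (8.85×10^-12)(8.450×10^-4 m²)(3.75×10^10) = 2.80×10^-4 A.

2.80×10^-4 A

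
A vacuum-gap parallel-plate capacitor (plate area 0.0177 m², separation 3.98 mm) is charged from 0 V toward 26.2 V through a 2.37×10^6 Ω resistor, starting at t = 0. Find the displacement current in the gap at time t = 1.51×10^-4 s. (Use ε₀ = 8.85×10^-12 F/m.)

With C = ε₀A/d = (8.85×10^-12)(0.0177)/(3.98×10^-3) = 3.936×10^-11 F, the time constant is τ = RC = 9.328×10^-5 s, so t/τ = 1.619 and e^(−t/τ) = 0.1981.
I_d = I_cond = (V₀/R) e^(−t/τ) = (1.105×10^-5)(0.1981) = 2.19×10^-6 A.

2.19×10^-6 A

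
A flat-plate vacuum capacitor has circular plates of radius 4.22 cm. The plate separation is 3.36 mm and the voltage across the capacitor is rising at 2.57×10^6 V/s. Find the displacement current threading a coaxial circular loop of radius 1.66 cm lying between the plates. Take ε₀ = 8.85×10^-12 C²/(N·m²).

5.86×10^-6 A

I_d = C dV/dt with C = ε₀πR²/d = 1.474×10^-11 F, so I_d = (1.474×10^-11)(2.57×10^6) = 3.788×10^-5 A.
The field is uniform, so I_d,enc = I_d (r/R)² = (3.788×10^-5)(1.66/4.22)² = 5.86×10^-6 A.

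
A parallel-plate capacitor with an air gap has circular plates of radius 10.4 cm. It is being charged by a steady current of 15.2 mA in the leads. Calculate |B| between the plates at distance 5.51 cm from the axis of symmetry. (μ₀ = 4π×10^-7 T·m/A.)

By continuity the displacement current in the gap matches the conduction current: I_d = 0.0152 A.
∮B·dl = μ₀ I_d,enc with I_d,enc = I_d r²/R² = 4.267×10^-3 A; so B = μ₀ I_d,enc/(2πr) = 1.55×10^-8 T.

1.55×10^-8 T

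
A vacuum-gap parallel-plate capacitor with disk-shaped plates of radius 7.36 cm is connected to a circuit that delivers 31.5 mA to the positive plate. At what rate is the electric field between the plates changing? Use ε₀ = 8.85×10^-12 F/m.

2.09×10^11 V/(m·s)

Charge continuity gives I_d = I = 0.0315 A between the plates.
Since I_d = ε₀ A dE/dt, dE/dt = I_d/(ε₀A) = (0.0315)/((8.85×10^-12)(0.01702)) = 2.09×10^11 V/(m·s).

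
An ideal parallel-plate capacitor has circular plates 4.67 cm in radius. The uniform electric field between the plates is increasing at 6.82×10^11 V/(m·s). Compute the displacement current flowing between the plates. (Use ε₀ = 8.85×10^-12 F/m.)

I_d = ε₀ A (dE/dt) = (8.85×10^-12)(6.851×10^-3 m²)(6.82×10^11) = 0.0414 A.

0.0414 A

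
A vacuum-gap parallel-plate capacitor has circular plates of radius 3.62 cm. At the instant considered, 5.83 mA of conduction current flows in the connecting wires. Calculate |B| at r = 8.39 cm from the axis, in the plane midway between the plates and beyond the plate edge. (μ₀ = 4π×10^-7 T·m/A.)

1.39×10^-8 T

By continuity the displacement current in the gap matches the conduction current: I_d = 5.83×10^-3 A.
With r > R the enclosed displacement current is the full I_d; B = μ₀ I_d / (2πr) = 1.39×10^-8 T.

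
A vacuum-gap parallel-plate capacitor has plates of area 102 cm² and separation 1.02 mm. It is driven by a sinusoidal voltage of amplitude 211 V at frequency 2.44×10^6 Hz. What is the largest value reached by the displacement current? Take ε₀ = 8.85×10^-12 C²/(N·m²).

The displacement current equals the conduction current C dV/dt, which peaks at C V₀ ω.
With C = ε₀A/d = (8.85×10^-12)(0.0102)/(1.02×10^-3) = 8.850×10^-11 F and ω = 2πf = 1.533×10^7 rad/s, I_d,max = (8.850×10^-11)(211)(1.533×10^7) = 0.286 A.

0.286 A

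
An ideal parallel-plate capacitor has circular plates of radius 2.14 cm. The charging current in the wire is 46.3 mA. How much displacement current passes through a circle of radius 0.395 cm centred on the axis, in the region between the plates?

No conduction current crosses the gap, so I_d there equals the 0.0463 A in the leads.
Since J_d is uniform, the enclosed fraction is (r/R)² = 0.03407, giving I_d,enc = 1.58×10^-3 A.

1.58×10^-3 A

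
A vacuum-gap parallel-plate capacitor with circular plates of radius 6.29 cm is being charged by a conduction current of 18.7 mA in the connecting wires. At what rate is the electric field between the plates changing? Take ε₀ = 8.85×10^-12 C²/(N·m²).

By continuity, I_d in the gap equals the 18.7 mA flowing in the wire.
Inverting I_d = ε₀ A dE/dt gives dE/dt = 0.0187 / (8.85×10^-12 · 0.01243) = 1.70×10^11 V/(m·s).

1.70×10^11 V/(m·s)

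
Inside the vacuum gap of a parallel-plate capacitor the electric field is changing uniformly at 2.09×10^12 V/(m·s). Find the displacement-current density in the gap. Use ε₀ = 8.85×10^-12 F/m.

18.5 A/m²

J_d = ε₀ dE/dt = (8.85×10^-12)(2.09×10^12) = 18.5 A/m².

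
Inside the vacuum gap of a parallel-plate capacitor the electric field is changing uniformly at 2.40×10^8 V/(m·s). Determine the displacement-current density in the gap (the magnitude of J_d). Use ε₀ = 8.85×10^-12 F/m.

J_d = ε₀ ∂E/∂t, so J_d = 2.12×10^-3 A/m².

2.12×10^-3 A/m²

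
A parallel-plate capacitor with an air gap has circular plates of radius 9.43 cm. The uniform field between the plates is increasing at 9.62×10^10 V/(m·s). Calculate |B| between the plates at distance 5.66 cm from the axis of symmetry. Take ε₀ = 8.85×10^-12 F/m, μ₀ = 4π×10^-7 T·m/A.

Through the whole plate area (πR² = 0.02794 m²), I_d = ε₀ πR² dE/dt = 0.02379 A.
An Ampèrian loop of radius r encloses a fraction (r/R)² of I_d. Then B·2πr = μ₀ I_d (r/R)², giving B = μ₀ I_d r/(2πR²) = 3.03×10^-8 T.

3.03×10^-8 T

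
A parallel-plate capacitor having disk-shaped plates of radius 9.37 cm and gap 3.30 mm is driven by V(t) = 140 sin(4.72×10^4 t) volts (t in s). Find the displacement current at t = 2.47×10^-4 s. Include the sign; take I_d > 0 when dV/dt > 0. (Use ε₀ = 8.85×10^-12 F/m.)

3.01×10^-4 A

dV/dt = (140)(4.72×10^4)·cos(11.6584) = 4.066×10^6 V/s.
I_d = C dV/dt with C = ε₀A/d = (8.85×10^-12)(0.02758)/(3.30×10^-3) = 7.396×10^-11 F, so I_d = (7.396×10^-11)(4.066×10^6) = 3.01×10^-4 A.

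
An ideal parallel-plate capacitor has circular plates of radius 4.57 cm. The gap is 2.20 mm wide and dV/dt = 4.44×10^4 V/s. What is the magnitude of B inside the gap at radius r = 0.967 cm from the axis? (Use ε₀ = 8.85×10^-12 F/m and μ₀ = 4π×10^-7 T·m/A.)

With E = V/d, dE/dt = 2.018×10^7 V/(m·s) and πR² = 6.561×10^-3 m², giving I_d = ε₀ πR² dE/dt = 1.172×10^-6 A.
An Ampèrian loop of radius r encloses a fraction (r/R)² of I_d. Then B·2πr = μ₀ I_d (r/R)², giving B = μ₀ I_d r/(2πR²) = 1.09×10^-12 T.

1.09×10^-12 T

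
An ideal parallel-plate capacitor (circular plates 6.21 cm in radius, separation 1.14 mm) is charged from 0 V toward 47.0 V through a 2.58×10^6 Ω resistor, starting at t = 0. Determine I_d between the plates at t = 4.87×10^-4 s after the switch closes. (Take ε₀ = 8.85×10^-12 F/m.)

2.45×10^-6 A

With C = ε₀A/d = (8.85×10^-12)(0.01212)/(1.14×10^-3) = 9.409×10^-11 F, the time constant is τ = RC = 2.428×10^-4 s, so t/τ = 2.006 and e^(−t/τ) = 0.1345.
I_d = I_cond = (V₀/R) e^(−t/τ) = (1.822×10^-5)(0.1345) = 2.45×10^-6 A.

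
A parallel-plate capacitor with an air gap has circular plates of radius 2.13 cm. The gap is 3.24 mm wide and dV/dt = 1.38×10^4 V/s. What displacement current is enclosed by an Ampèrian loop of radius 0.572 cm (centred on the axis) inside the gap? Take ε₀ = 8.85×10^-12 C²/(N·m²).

3.87×10^-9 A

I_d = C dV/dt with C = ε₀πR²/d = 3.892×10^-12 F, so I_d = (3.892×10^-12)(1.38×10^4) = 5.371×10^-8 A.
Through an area πr² the displacement current is I_d·(πr²/πR²) = I_d (r/R)² = 3.87×10^-9 A.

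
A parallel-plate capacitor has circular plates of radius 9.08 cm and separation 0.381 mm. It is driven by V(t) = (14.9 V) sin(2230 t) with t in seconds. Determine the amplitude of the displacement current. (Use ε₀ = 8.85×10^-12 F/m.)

2.00×10^-5 A

(dE/dt)_max = V₀ω/d = 8.721×10^7 V/(m·s); ω = 2230 rad/s.
I_d,max = ε₀ A (dE/dt)_max = (8.85×10^-12)(0.02590)(8.721×10^7) = 2.00×10^-5 A.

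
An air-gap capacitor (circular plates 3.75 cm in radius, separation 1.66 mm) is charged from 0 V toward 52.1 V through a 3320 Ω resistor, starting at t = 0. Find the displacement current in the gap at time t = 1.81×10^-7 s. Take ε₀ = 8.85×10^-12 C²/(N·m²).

C = ε₀A/d = (8.85×10^-12)(4.418×10^-3)/(1.66×10^-3) = 2.355×10^-11 F and τ = RC = 7.819×10^-8 s. I_d in the gap equals the RC charging current.
I_d(t) = (V₀/R) e^(−t/τ) = 0.01569 · e^(−2.315) = 1.55×10^-3 A.

1.55×10^-3 A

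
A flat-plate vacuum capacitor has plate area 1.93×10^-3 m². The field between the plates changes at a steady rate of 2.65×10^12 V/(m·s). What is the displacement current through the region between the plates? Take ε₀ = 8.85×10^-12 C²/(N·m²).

0.0453 A

The displacement current is ε₀ times dΦ_E/dt = ε₀ A dE/dt = (8.85×10^-12)(1.93×10^-3)(2.65×10^12) = 0.0453 A.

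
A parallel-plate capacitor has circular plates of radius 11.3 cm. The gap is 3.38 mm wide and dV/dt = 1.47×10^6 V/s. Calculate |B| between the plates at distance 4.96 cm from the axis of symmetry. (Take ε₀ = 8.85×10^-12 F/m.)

1.20×10^-10 T

I_d = C dV/dt with C = ε₀πR²/d = 1.050×10^-10 F, so I_d = (1.050×10^-10)(1.47×10^6) = 1.544×10^-4 A.
An Ampèrian loop of radius r encloses a fraction (r/R)² of I_d. Then B·2πr = μ₀ I_d (r/R)², giving B = μ₀ I_d r/(2πR²) = 1.20×10^-10 T.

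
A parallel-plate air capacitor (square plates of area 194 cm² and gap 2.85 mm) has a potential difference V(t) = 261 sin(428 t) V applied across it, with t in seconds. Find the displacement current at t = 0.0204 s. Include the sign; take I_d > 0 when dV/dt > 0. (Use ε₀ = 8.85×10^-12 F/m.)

C = ε₀A/d = (8.85×10^-12)(0.0194)/(2.85×10^-3) = 6.024×10^-11 F. dV/dt = V₀ω·cos(ωt); at ωt = 8.7312 rad this factor is -0.7690.
I_d = C dV/dt = (6.024×10^-11)(261)(428)(-0.7690) = -5.17×10^-6 A.

-5.17×10^-6 A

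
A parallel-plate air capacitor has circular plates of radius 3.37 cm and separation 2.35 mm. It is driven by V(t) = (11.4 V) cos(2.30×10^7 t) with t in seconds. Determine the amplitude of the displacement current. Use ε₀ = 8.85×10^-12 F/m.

C = ε₀A/d = (8.85×10^-12)(3.568×10^-3)/(2.35×10^-3) = 1.344×10^-11 F; ω = 2.30×10^7 rad/s.
I_d = C dV/dt, so |I_d|_max = C V₀ ω = (1.344×10^-11)(11.4)(2.30×10^7) = 3.52×10^-3 A.

3.52×10^-3 A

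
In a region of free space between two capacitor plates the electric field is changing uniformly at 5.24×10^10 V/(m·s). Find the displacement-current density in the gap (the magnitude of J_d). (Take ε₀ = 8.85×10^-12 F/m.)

0.464 A/m²

J_d = ε₀ ∂E/∂t, so J_d = 0.464 A/m².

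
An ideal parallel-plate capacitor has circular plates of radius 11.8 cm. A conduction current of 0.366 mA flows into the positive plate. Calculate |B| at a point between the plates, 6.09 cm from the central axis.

By continuity the displacement current in the gap matches the conduction current: I_d = 3.66×10^-4 A.
For r < R the Ampère–Maxwell law gives B(2πr) = μ₀ I_d (r²/R²), so B = μ₀ I_d r/(2πR²) = (4π×10^-7)(3.66×10^-4)(0.0609)/(2π·0.118²) = 3.20×10^-10 T.

3.20×10^-10 T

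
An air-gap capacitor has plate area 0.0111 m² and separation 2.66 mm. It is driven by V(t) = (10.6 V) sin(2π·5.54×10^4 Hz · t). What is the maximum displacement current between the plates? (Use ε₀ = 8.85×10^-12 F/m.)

1.36×10^-4 A

C = ε₀A/d = (8.85×10^-12)(0.0111)/(2.66×10^-3) = 3.693×10^-11 F; ω = 2πf = 3.481×10^5 rad/s.
I_d = C dV/dt, so |I_d|_max = C V₀ ω = (3.693×10^-11)(10.6)(3.481×10^5) = 1.36×10^-4 A.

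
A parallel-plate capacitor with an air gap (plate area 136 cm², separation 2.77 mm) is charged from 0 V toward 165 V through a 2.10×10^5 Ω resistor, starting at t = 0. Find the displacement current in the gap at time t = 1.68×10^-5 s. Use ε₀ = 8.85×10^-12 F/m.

With C = ε₀A/d = (8.85×10^-12)(0.0136)/(2.77×10^-3) = 4.345×10^-11 F, the time constant is τ = RC = 9.125×10^-6 s, so t/τ = 1.841 and e^(−t/τ) = 0.1587.
I_d = I_cond = (V₀/R) e^(−t/τ) = (7.857×10^-4)(0.1587) = 1.25×10^-4 A.

1.25×10^-4 A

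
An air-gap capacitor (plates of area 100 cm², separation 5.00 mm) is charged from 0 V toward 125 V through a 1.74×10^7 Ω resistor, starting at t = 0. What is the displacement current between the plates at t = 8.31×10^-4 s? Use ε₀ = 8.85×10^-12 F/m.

With C = ε₀A/d = (8.85×10^-12)(0.0100)/(5.00×10^-3) = 1.770×10^-11 F, the time constant is τ = RC = 3.080×10^-4 s, so t/τ = 2.698 and e^(−t/τ) = 0.06734.
I_d = I_cond = (V₀/R) e^(−t/τ) = (7.184×10^-6)(0.06734) = 4.84×10^-7 A.

4.84×10^-7 A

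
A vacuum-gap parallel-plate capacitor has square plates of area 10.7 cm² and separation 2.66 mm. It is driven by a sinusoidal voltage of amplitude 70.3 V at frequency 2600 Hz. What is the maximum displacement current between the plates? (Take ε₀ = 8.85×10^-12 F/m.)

(dE/dt)_max = V₀ω/d = 4.318×10^8 V/(m·s); ω = 2πf = 1.634×10^4 rad/s.
I_d,max = ε₀ A (dE/dt)_max = (8.85×10^-12)(1.07×10^-3)(4.318×10^8) = 4.09×10^-6 A.

4.09×10^-6 A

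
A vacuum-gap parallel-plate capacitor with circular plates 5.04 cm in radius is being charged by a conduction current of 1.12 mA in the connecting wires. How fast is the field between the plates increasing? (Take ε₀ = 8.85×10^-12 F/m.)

1.59×10^10 V/(m·s)

By continuity, I_d in the gap equals the 1.12 mA flowing in the wire.
Since I_d = ε₀ A dE/dt, dE/dt = I_d/(ε₀A) = (1.12×10^-3)/((8.85×10^-12)(7.980×10^-3)) = 1.59×10^10 V/(m·s).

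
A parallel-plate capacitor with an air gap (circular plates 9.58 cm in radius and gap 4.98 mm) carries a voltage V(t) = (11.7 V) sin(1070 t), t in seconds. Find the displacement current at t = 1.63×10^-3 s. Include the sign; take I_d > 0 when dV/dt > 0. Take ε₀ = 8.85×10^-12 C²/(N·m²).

C = ε₀A/d = (8.85×10^-12)(0.02883)/(4.98×10^-3) = 5.123×10^-11 F. dV/dt = V₀ω·cos(ωt); at ωt = 1.7441 rad this factor is -0.1724.
I_d = C dV/dt = (5.123×10^-11)(11.7)(1070)(-0.1724) = -1.11×10^-7 A.

-1.11×10^-7 A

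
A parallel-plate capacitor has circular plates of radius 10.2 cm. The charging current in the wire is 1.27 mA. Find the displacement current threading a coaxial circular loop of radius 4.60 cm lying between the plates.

No conduction current crosses the gap, so I_d there equals the 1.27×10^-3 A in the leads.
The field is uniform, so I_d,enc = I_d (r/R)² = (1.27×10^-3)(4.60/10.2)² = 2.58×10^-4 A.

2.58×10^-4 A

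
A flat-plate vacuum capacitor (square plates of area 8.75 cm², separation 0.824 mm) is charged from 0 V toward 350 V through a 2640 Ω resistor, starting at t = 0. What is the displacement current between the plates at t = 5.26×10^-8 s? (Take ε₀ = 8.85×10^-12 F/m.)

0.0159 A

C = ε₀A/d = (8.85×10^-12)(8.75×10^-4)/(8.24×10^-4) = 9.398×10^-12 F, so τ = RC = 2.481×10^-8 s.
The conduction current is I(t) = (V₀/R) e^(−t/τ), and the displacement current between the plates equals it.
t/τ = 2.120; I_d = (350/2640) · e^(−2.120) = (0.1326)(0.1200) = 0.0159 A.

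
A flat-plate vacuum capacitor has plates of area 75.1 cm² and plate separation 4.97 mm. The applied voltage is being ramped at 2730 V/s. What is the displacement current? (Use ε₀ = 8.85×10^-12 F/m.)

E = V/d so dE/dt = (dV/dt)/d = 5.493×10^5 V/(m·s), and I_d = ε₀ A dE/dt = (8.85×10^-12)(7.51×10^-3)(5.493×10^5) = 3.65×10^-8 A.

3.65×10^-8 A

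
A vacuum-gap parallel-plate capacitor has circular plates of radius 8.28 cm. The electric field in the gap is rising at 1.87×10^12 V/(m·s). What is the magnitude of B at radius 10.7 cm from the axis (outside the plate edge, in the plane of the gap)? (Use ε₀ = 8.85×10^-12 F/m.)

I_d = ε₀ dΦ_E/dt = ε₀ πR² (dE/dt) = (8.85×10^-12)(0.02154)(1.87×10^12) = 0.3565 A through the full plate area.
For r ≥ R the full I_d is enclosed: B = μ₀ I_d/(2πr) = (4π×10^-7)(0.3565)/(2π·0.107) = 6.66×10^-7 T.

6.66×10^-7 T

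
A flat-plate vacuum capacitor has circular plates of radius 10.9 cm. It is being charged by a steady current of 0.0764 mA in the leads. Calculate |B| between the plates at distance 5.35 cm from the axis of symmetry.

By continuity the displacement current in the gap matches the conduction current: I_d = 7.64×10^-5 A.
∮B·dl = μ₀ I_d,enc with I_d,enc = I_d r²/R² = 1.841×10^-5 A; so B = μ₀ I_d,enc/(2πr) = 6.88×10^-11 T.

6.88×10^-11 T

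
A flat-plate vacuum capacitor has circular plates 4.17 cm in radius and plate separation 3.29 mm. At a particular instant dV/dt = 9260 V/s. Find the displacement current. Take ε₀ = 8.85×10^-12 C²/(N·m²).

1.36×10^-7 A

E = V/d so dE/dt = (dV/dt)/d = 2.815×10^6 V/(m·s), and I_d = ε₀ A dE/dt = (8.85×10^-12)(5.463×10^-3)(2.815×10^6) = 1.36×10^-7 A.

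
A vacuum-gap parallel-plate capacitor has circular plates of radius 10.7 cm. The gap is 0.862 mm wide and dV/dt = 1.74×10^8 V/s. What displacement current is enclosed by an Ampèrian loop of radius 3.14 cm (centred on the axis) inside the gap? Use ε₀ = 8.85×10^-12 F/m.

5.53×10^-3 A

I_d = C dV/dt with C = ε₀πR²/d = 3.693×10^-10 F, so I_d = (3.693×10^-10)(1.74×10^8) = 0.06426 A.
The field is uniform, so I_d,enc = I_d (r/R)² = (0.06426)(3.14/10.7)² = 5.53×10^-3 A.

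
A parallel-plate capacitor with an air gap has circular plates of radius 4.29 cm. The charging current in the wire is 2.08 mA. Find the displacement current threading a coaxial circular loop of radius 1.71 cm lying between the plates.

No conduction current crosses the gap, so I_d there equals the 2.08×10^-3 A in the leads.
The field is uniform, so I_d,enc = I_d (r/R)² = (2.08×10^-3)(1.71/4.29)² = 3.30×10^-4 A.

3.30×10^-4 A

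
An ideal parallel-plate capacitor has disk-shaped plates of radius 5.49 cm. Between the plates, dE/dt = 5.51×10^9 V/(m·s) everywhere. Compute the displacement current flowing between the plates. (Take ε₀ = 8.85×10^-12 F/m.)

With a uniform field, Φ_E = EA, so I_d = ε₀ A dE/dt = 4.62×10^-4 A.

4.62×10^-4 A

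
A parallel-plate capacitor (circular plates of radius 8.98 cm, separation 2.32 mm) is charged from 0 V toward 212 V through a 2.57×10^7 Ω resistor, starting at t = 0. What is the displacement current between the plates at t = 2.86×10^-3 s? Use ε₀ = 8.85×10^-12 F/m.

2.61×10^-6 A

With C = ε₀A/d = (8.85×10^-12)(0.02533)/(2.32×10^-3) = 9.663×10^-11 F, the time constant is τ = RC = 2.483×10^-3 s, so t/τ = 1.152 and e^(−t/τ) = 0.3160.
I_d = I_cond = (V₀/R) e^(−t/τ) = (8.249×10^-6)(0.3160) = 2.61×10^-6 A.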